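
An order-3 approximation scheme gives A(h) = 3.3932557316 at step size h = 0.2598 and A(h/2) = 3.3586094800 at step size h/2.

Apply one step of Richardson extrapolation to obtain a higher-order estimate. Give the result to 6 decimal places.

3.353660

With r = 3 the leading error scales as h^3, so the weight is 2^3 = 8.
8×3.3586094800 = 26.8688758400; 26.8688758400 − 3.3932557316 = 23.4756201084
Denominator 8 − 1 = 7.
R = 23.4756201084/7 = 3.3536600155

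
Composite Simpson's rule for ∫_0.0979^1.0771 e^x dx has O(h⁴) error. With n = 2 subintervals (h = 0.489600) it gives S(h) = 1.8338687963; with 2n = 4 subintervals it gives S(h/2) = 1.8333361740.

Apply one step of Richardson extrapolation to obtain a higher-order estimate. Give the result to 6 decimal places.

Method order is 4; weight 2^4 = 16.
16×1.8333361740 = 29.3333787840; subtract 1.8338687963 → 27.4995099877
Extrapolated: 27.4995099877 / 15 = 1.8333006658

1.833301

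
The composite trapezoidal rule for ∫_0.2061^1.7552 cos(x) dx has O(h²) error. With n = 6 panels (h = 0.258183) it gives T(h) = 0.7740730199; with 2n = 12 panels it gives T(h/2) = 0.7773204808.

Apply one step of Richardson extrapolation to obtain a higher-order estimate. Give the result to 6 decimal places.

The method has order 2: 2^2 = 4.
Top: 4(0.7773204808) − (0.7740730199) = 2.3352089033
Denominator 4 − 1 = 3.
Extrapolated: 2.3352089033 / 3 = 0.7784029678
Gap between inputs: 3.247e-03; correction applied: +0.0010824870.

0.778403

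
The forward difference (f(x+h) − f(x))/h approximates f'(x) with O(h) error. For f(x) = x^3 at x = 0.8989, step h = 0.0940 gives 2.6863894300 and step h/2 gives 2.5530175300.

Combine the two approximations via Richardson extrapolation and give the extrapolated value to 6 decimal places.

Order 1 gives 2^r = 2 and 2^r − 1 = 1.
Numerator 2×A(h/2) − A(h) = 2×2.5530175300 − 2.6863894300 = 2.4196456300
Denominator 2 − 1 = 1.
So the Richardson estimate is 2.4196456300.

2.419646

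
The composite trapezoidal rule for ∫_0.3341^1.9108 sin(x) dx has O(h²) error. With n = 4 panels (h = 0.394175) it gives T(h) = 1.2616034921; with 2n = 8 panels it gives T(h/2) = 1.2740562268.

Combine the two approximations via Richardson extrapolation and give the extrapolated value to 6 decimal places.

The method has order 2: 2^2 = 4.
Numerator 4×A(h/2) − A(h) = 4×1.2740562268 − 1.2616034921 = 3.8346214151
Extrapolated: 3.8346214151 / 3 = 1.2782071384

1.278207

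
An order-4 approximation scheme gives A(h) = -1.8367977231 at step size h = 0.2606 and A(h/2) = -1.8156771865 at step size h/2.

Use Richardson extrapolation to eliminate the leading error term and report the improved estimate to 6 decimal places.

-1.814269

The method has order 4: 2^4 = 16.
16 × (-1.8156771865) − (-1.8367977231) = -27.2140372609
(16 × (-1.8156771865) − (-1.8367977231))/(16 − 1) = -1.8142691507
Shift from A(h/2): +0.0014080358.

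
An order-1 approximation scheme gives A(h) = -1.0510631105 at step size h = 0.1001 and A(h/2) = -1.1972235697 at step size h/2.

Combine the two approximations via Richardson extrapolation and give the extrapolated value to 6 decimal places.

-1.343384

Order 1 gives 2^r = 2 and 2^r − 1 = 1.
2·(-1.1972235697) − (-1.0510631105) = -1.3433840289
(-1.3433840289) ÷ 1 = -1.3433840289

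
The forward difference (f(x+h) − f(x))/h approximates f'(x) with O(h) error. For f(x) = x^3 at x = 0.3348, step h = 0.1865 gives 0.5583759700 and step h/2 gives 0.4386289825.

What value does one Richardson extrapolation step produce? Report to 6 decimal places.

0.318882

With r = 1 the leading error scales as h^1, so the weight is 2^1 = 2.
Numerator 2×A(h/2) − A(h) = 2×0.4386289825 − 0.5583759700 = 0.3188819950
Denominator 2 − 1 = 1.
So the Richardson estimate is 0.3188819950.
Correction |R − A(h/2)| = 1.197e-01; gap |A(h/2) − A(h)| = 1.197e-01.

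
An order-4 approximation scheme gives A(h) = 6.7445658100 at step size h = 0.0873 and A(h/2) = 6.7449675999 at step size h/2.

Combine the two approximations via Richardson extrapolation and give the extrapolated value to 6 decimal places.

6.744994

Method order is 4; weight 2^4 = 16.
16×6.7449675999 = 107.9194815984; 107.9194815984 − 6.7445658100 = 101.1749157884
R = 101.1749157884/15 = 6.7449943859
Gap between inputs: 4.018e-04; correction applied: +0.0000267860.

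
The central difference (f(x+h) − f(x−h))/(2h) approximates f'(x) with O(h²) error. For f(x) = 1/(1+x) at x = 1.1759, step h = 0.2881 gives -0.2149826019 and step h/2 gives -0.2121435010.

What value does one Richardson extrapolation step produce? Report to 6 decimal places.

-0.211197

Order 2 gives 2^r = 4 and 2^r − 1 = 3.
2^2·A(h/2) = -0.8485740040; minus A(h) gives -0.6335914021.
Denominator 4 − 1 = 3.
(-0.6335914021) ÷ 3 = -0.2111971340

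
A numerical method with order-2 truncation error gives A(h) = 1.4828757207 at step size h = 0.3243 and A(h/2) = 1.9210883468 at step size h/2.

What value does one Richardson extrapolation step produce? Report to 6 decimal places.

r = 2, so 2^r = 4.
Weighted: 7.6843533872 − 1.4828757207 = 6.2014776665
Divide by 2^2 − 1 = 3.
Result: 2.0671592222
Gap between inputs: 4.382e-01; correction applied: +0.1460708754.

2.067159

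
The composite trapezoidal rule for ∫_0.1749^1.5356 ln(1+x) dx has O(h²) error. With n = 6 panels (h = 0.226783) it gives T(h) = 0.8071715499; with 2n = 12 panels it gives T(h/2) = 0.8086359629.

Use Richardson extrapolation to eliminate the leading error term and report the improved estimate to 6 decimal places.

Error is O(h^2); halving h shrinks it by 2^2 = 4.
Numerator 4 × A(h/2) − A(h) = 4 × 0.8086359629 − 0.8071715499 = 2.4273723017
Denominator 4 − 1 = 3.
2.4273723017 ÷ 3 = 0.8091241006
Shift from A(h/2): +0.0004881377.

0.809124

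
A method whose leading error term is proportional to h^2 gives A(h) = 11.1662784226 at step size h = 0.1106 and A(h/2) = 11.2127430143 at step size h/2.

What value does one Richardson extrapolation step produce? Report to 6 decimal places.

The method has order 2: 2^2 = 4.
Weighted: 44.8509720572 − 11.1662784226 = 33.6846936346
Denominator 4 − 1 = 3.
(4×11.2127430143 − 11.1662784226)/(4 − 1) = 11.2282312115
Correction |R − A(h/2)| = 1.549e-02; gap |A(h/2) − A(h)| = 4.646e-02.

11.228231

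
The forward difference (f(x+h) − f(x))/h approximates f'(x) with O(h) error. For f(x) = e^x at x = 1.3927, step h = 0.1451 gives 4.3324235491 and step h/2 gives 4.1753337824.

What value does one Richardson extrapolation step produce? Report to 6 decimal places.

r = 1: numerator weight 2, denominator 1.
2·4.1753337824 − 4.3324235491 = 4.0182440157
Extrapolated: 4.0182440157 / 1 = 4.0182440157

4.018244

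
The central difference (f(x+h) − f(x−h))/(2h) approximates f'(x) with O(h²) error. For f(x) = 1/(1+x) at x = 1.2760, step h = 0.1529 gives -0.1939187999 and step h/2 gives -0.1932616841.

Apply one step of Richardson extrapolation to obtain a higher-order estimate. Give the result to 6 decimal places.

r = 2, so 2^r = 4.
2^2*A(h/2) = -0.7730467364; minus A(h) gives -0.5791279365.
(4*(-0.1932616841) − (-0.1939187999))/(4 − 1) = -0.1930426455

-0.193043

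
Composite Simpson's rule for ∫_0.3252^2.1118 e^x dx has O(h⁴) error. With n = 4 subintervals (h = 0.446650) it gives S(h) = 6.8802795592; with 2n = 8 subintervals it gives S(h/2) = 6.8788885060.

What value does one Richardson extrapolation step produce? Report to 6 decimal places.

Leading term ∝ h^4; use weight 16 = 2^4.
Numerator 16×A(h/2) − A(h) = 16×6.8788885060 − 6.8802795592 = 103.1819365368
R = 103.1819365368/15 = 6.8787957691

6.878796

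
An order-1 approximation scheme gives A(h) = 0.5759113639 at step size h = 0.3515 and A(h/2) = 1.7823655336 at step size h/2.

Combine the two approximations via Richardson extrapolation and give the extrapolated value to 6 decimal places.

2.988820

r = 1, so 2^r = 2.
Weighted: 3.5647310672 − 0.5759113639 = 2.9888197033
R = 2.9888197033/1 = 2.9888197033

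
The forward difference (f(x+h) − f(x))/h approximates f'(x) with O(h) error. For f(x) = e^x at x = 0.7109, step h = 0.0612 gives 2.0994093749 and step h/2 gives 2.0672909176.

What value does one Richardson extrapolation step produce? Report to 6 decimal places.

The method has order 1: 2^1 = 2.
A(h/2) − A(h) = 2.0672909176 − 2.0994093749 = -0.0321184573
Divide by 2^1 − 1 = 1: (-0.0321184573)/1 = -0.0321184573
R = 2.0672909176 − 0.0321184573 = 2.0351724603

2.035172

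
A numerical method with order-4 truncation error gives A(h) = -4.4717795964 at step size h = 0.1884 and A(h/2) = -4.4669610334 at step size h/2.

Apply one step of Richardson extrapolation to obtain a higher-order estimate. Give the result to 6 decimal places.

-4.466640

With r = 4 the leading error scales as h^4, so the weight is 2^4 = 16.
A(h/2) − A(h) = -4.4669610334 − (-4.4717795964) = 0.0048185630
Correction (A(h/2) − A(h))/(16 − 1) = 0.0048185630/15 = 0.0003212375
R = -4.4669610334 + 0.0003212375 = -4.4666397959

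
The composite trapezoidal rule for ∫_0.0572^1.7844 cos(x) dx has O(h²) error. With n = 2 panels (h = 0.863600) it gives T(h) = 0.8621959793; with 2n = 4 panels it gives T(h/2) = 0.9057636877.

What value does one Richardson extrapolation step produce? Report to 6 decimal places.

The method has order 2: 2^2 = 4.
4×0.9057636877 = 3.6230547508; 3.6230547508 − 0.8621959793 = 2.7608587715
2.7608587715 ÷ 3 = 0.9202862572
Correction |R − A(h/2)| = 1.452e-02; gap |A(h/2) − A(h)| = 4.357e-02.

0.920286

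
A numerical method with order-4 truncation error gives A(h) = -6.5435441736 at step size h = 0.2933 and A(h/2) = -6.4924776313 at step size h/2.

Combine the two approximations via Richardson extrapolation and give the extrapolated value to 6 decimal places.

-6.489073

Method order is 4; weight 2^4 = 16.
Weighted: (-103.8796421008) − (-6.5435441736) = -97.3360979272
Divide by 2^4 − 1 = 15.
Result: -6.4890731951
Correction |R − A(h/2)| = 3.404e-03; gap |A(h/2) − A(h)| = 5.107e-02.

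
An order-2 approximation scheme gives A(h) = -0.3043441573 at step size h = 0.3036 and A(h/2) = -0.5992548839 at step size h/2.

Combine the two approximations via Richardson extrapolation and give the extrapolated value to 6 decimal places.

-0.697558

Method order is 2; weight 2^2 = 4.
Top: 4(-0.5992548839) − (-0.3043441573) = -2.0926753783
Denominator 4 − 1 = 3.
(-2.0926753783) ÷ 3 = -0.6975584594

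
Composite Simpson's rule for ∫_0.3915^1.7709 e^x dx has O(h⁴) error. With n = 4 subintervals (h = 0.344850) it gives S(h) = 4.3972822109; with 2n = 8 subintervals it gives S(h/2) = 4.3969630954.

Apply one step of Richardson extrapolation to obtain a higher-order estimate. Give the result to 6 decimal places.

Method order is 4; weight 2^4 = 16.
Difference of the inputs: 4.3969630954 − 4.3972822109 = -0.0003191155
Divide by 2^4 − 1 = 15: (-0.0003191155)/15 = -0.0000212744
R = 4.3969630954 − 0.0000212744 = 4.3969418210
Shift from A(h/2): −0.0000212744.

4.396942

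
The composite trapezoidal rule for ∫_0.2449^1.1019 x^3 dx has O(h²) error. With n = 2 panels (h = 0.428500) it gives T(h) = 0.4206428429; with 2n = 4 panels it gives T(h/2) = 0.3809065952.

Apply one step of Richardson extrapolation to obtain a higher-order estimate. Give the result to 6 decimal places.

0.367661

Order 2 gives 2^r = 4 and 2^r − 1 = 3.
Top: 4(0.3809065952) − (0.4206428429) = 1.1029835379
Denominator 4 − 1 = 3.
(4*0.3809065952 − 0.4206428429)/(4 − 1) = 0.3676611793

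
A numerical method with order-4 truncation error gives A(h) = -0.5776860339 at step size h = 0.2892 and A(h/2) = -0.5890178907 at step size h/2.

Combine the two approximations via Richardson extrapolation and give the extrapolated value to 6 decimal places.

-0.589773

Method order is 4; weight 2^4 = 16.
2^4·A(h/2) = -9.4242862512; minus A(h) gives -8.8466002173.
Extrapolated: (-8.8466002173) / 15 = -0.5897733478
Correction |R − A(h/2)| = 7.555e-04; gap |A(h/2) − A(h)| = 1.133e-02.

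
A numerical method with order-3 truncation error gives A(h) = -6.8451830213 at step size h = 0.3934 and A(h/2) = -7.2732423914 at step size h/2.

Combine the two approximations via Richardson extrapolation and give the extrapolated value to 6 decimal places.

-7.334394

Leading term ∝ h^3; use weight 8 = 2^3.
A(h/2) − A(h) = -7.2732423914 − (-6.8451830213) = -0.4280593701
Divide by 2^3 − 1 = 7: (-0.4280593701)/7 = -0.0611513386
R = A(h/2) + (A(h/2) − A(h))/7 = -7.2732423914 − 0.0611513386 = -7.3343937300
Gap between inputs: 4.281e-01; correction applied: −0.0611513386.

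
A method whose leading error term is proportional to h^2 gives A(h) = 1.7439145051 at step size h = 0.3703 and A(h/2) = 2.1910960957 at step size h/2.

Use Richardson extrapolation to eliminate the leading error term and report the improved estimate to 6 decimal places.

2.340157

Leading term ∝ h^2; use weight 4 = 2^2.
Numerator 4 × A(h/2) − A(h) = 4 × 2.1910960957 − 1.7439145051 = 7.0204698777
Denominator 4 − 1 = 3.
So the Richardson estimate is 2.3401566259.
Correction |R − A(h/2)| = 1.491e-01; gap |A(h/2) − A(h)| = 4.472e-01.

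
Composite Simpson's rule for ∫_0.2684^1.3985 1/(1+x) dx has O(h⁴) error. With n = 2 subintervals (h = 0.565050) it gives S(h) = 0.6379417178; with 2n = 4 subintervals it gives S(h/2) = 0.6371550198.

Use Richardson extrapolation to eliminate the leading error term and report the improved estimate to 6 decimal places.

Error is O(h^4); halving h shrinks it by 2^4 = 16.
Weighted: 10.1944803168 − 0.6379417178 = 9.5565385990
Divide by 2^4 − 1 = 15.
Result: 0.6371025733
Gap between inputs: 7.867e-04; correction applied: −0.0000524465.

0.637103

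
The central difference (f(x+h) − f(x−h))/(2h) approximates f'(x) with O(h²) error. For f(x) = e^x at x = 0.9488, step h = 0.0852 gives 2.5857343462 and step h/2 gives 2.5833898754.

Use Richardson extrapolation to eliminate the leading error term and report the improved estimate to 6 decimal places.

Error is O(h^2); halving h shrinks it by 2^2 = 4.
Numerator 4*A(h/2) − A(h) = 4*2.5833898754 − 2.5857343462 = 7.7478251554
Denominator 4 − 1 = 3.
R = 7.7478251554/3 = 2.5826083851

2.582608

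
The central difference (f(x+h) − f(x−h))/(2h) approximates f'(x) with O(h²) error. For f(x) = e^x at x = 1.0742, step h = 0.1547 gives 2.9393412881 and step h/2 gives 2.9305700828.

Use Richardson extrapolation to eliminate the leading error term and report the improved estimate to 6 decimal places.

r = 2: numerator weight 4, denominator 3.
Difference of the inputs: 2.9305700828 − 2.9393412881 = -0.0087712053
Divide by 2^2 − 1 = 3: (-0.0087712053)/3 = -0.0029237351
R = A(h/2) + (A(h/2) − A(h))/3 = 2.9305700828 − 0.0029237351 = 2.9276463477
Gap between inputs: 8.771e-03; correction applied: −0.0029237351.

2.927646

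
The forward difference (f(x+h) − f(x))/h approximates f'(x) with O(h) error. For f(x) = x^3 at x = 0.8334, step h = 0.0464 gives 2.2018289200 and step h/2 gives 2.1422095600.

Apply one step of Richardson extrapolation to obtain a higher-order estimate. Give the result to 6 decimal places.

2.082590

Error is O(h^1); halving h shrinks it by 2^1 = 2.
Numerator 2×A(h/2) − A(h) = 2×2.1422095600 − 2.2018289200 = 2.0825902000
(2×2.1422095600 − 2.2018289200)/(2 − 1) = 2.0825902000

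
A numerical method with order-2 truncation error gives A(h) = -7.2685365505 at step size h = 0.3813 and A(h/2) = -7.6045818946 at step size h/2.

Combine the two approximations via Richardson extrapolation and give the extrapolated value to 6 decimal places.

-7.716597

r = 2, so 2^r = 4.
Difference of the inputs: -7.6045818946 − (-7.2685365505) = -0.3360453441
Divide by 2^2 − 1 = 3: (-0.3360453441)/3 = -0.1120151147
R = -7.6045818946 − 0.1120151147 = -7.7165970093
Correction |R − A(h/2)| = 1.120e-01; gap |A(h/2) − A(h)| = 3.360e-01.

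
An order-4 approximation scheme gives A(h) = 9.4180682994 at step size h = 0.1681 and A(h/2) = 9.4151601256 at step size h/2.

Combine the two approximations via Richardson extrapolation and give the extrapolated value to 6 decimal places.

r = 4: numerator weight 16, denominator 15.
Top: 16(9.4151601256) − (9.4180682994) = 141.2244937102
Divide by 2^4 − 1 = 15.
141.2244937102 ÷ 15 = 9.4149662473
Correction |R − A(h/2)| = 1.939e-04; gap |A(h/2) − A(h)| = 2.908e-03.

9.414966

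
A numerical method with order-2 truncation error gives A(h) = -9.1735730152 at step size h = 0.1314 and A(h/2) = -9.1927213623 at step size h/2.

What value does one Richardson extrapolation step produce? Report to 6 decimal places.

-9.199104

Method order is 2; weight 2^2 = 4.
Weighted: (-36.7708854492) − (-9.1735730152) = -27.5973124340
Denominator 4 − 1 = 3.
R = (-27.5973124340)/3 = -9.1991041447
Shift from A(h/2): −0.0063827824.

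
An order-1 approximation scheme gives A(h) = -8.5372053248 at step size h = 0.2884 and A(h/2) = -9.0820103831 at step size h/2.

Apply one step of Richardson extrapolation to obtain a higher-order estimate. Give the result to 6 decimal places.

r = 1, so 2^r = 2.
Numerator 2·A(h/2) − A(h) = 2·(-9.0820103831) − (-8.5372053248) = -9.6268154414
Extrapolated: (-9.6268154414) / 1 = -9.6268154414

-9.626815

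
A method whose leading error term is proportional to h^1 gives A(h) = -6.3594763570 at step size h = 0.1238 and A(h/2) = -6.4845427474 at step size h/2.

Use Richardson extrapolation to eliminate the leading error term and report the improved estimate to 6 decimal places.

-6.609609

Order 1 gives 2^r = 2 and 2^r − 1 = 1.
Weighted: (-12.9690854948) − (-6.3594763570) = -6.6096091378
(-6.6096091378) ÷ 1 = -6.6096091378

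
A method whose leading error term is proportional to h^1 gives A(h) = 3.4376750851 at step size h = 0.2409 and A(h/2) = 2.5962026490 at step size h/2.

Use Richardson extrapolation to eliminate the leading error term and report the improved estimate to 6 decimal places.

1.754730

Method order is 1; weight 2^1 = 2.
Numerator 2·A(h/2) − A(h) = 2·2.5962026490 − 3.4376750851 = 1.7547302129
Denominator 2 − 1 = 1.
Extrapolated: 1.7547302129 / 1 = 1.7547302129
Correction |R − A(h/2)| = 8.415e-01; gap |A(h/2) − A(h)| = 8.415e-01.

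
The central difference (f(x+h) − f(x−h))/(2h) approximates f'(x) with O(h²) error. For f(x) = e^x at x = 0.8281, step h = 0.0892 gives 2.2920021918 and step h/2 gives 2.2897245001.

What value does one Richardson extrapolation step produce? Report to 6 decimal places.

2.288965

Order 2 gives 2^r = 4 and 2^r − 1 = 3.
4·2.2897245001 = 9.1588980004; subtract 2.2920021918 → 6.8668958086
6.8668958086 ÷ 3 = 2.2889652695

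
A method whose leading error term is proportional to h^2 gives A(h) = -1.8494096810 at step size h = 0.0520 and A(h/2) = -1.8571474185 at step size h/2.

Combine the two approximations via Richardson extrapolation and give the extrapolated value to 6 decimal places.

-1.859727

r = 2, so 2^r = 4.
Top: 4(-1.8571474185) − (-1.8494096810) = -5.5791799930
(-5.5791799930) ÷ 3 = -1.8597266643
Correction |R − A(h/2)| = 2.579e-03; gap |A(h/2) − A(h)| = 7.738e-03.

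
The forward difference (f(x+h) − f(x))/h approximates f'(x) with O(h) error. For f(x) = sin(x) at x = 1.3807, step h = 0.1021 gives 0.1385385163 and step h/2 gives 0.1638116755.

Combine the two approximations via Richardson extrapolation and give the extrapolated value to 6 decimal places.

Error is O(h^1); halving h shrinks it by 2^1 = 2.
2×0.1638116755 = 0.3276233510; subtract 0.1385385163 → 0.1890848347
Divide by 2^1 − 1 = 1.
So the Richardson estimate is 0.1890848347.

0.189085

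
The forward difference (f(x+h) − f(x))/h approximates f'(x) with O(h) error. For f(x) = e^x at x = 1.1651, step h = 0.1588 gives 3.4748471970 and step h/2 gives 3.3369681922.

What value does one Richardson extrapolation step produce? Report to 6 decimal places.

r = 1: numerator weight 2, denominator 1.
2*3.3369681922 = 6.6739363844; subtract 3.4748471970 → 3.1990891874
Denominator 2 − 1 = 1.
Extrapolated: 3.1990891874 / 1 = 3.1990891874

3.199089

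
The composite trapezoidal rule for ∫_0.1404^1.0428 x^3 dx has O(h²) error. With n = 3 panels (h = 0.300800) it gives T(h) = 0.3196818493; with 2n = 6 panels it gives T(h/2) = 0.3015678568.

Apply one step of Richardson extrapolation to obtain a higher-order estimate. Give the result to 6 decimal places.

0.295530

The method has order 2: 2^2 = 4.
Top: 4(0.3015678568) − (0.3196818493) = 0.8865895779
Denominator 4 − 1 = 3.
Extrapolated: 0.8865895779 / 3 = 0.2955298593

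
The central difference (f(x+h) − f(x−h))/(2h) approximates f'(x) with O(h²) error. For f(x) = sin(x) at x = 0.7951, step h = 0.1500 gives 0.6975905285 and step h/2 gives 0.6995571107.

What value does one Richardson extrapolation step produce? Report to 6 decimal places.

0.700213

Error is O(h^2); halving h shrinks it by 2^2 = 4.
Weighted: 2.7982284428 − 0.6975905285 = 2.1006379143
Denominator 4 − 1 = 3.
2.1006379143 ÷ 3 = 0.7002126381
Gap between inputs: 1.967e-03; correction applied: +0.0006555274.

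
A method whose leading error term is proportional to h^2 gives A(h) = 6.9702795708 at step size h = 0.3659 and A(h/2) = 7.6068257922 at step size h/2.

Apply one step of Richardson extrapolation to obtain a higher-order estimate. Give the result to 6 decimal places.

7.819008

r = 2: numerator weight 4, denominator 3.
Difference of the inputs: 7.6068257922 − 6.9702795708 = 0.6365462214
Correction (A(h/2) − A(h))/(4 − 1) = 0.6365462214/3 = 0.2121820738
R = 7.6068257922 + 0.2121820738 = 7.8190078660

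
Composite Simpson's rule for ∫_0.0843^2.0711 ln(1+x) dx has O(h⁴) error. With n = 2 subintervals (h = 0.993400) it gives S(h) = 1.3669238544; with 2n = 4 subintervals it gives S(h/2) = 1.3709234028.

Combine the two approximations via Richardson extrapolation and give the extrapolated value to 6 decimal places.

1.371190

r = 4: numerator weight 16, denominator 15.
Numerator 16*A(h/2) − A(h) = 16*1.3709234028 − 1.3669238544 = 20.5678505904
Denominator 16 − 1 = 15.
(16*1.3709234028 − 1.3669238544)/(16 − 1) = 1.3711900394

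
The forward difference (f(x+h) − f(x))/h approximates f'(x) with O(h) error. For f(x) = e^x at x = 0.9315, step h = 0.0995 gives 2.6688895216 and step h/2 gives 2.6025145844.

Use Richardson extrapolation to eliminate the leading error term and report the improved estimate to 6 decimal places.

2.536140

Method order is 1; weight 2^1 = 2.
A(h/2) − A(h) = 2.6025145844 − 2.6688895216 = -0.0663749372
Divide by 2^1 − 1 = 1: (-0.0663749372)/1 = -0.0663749372
R = A(h/2) + (A(h/2) − A(h))/1 = 2.6025145844 − 0.0663749372 = 2.5361396472
Correction |R − A(h/2)| = 6.637e-02; gap |A(h/2) − A(h)| = 6.637e-02.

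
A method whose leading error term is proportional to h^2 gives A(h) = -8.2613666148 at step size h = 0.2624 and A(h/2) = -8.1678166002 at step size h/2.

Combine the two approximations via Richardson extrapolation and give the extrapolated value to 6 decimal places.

-8.136633

Method order is 2; weight 2^2 = 4.
4·(-8.1678166002) = -32.6712664008; (-32.6712664008) − (-8.2613666148) = -24.4098997860
Divide by 2^2 − 1 = 3.
So the Richardson estimate is -8.1366332620.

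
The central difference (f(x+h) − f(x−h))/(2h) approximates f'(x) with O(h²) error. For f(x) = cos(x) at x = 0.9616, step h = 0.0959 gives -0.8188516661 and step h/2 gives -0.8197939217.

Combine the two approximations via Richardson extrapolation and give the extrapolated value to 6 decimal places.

Error is O(h^2); halving h shrinks it by 2^2 = 4.
Weighted: (-3.2791756868) − (-0.8188516661) = -2.4603240207
(4*(-0.8197939217) − (-0.8188516661))/(4 − 1) = -0.8201080069

-0.820108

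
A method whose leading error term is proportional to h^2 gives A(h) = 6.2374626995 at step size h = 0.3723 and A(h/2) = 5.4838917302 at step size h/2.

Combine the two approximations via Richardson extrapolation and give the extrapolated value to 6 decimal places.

Error is O(h^2); halving h shrinks it by 2^2 = 4.
Weighted: 21.9355669208 − 6.2374626995 = 15.6981042213
R = 15.6981042213/3 = 5.2327014071
Correction |R − A(h/2)| = 2.512e-01; gap |A(h/2) − A(h)| = 7.536e-01.

5.232701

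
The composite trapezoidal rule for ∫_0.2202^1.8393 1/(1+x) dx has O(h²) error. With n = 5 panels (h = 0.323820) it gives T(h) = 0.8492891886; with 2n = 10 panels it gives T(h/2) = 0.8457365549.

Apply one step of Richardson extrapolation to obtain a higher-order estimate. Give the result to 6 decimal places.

0.844552

Method order is 2; weight 2^2 = 4.
2^2*A(h/2) = 3.3829462196; minus A(h) gives 2.5336570310.
(4*0.8457365549 − 0.8492891886)/(4 − 1) = 0.8445523437
Shift from A(h/2): −0.0011842112.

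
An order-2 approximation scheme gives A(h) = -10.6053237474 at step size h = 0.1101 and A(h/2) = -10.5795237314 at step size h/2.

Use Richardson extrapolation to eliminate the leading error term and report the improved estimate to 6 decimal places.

-10.570924

Method order is 2; weight 2^2 = 4.
Weighted: (-42.3180949256) − (-10.6053237474) = -31.7127711782
(4*(-10.5795237314) − (-10.6053237474))/(4 − 1) = -10.5709237261
Shift from A(h/2): +0.0086000053.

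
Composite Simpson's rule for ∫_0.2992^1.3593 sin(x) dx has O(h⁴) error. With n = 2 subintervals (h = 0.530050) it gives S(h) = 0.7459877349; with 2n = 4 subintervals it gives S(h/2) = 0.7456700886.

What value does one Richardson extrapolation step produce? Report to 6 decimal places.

r = 4: numerator weight 16, denominator 15.
Weighted: 11.9307214176 − 0.7459877349 = 11.1847336827
11.1847336827 ÷ 15 = 0.7456489122

0.745649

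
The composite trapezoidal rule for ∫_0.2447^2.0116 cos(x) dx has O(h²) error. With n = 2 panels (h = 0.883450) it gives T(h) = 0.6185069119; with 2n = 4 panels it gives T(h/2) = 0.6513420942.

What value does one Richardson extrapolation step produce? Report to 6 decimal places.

0.662287

r = 2, so 2^r = 4.
2^2×A(h/2) = 2.6053683768; minus A(h) gives 1.9868614649.
Divide by 2^2 − 1 = 3.
1.9868614649 ÷ 3 = 0.6622871550
Correction |R − A(h/2)| = 1.095e-02; gap |A(h/2) − A(h)| = 3.284e-02.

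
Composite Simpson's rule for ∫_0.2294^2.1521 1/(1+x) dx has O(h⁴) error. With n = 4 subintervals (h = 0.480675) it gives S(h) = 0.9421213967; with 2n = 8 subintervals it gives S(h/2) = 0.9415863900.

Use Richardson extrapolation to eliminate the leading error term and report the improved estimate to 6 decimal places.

Order 4 gives 2^r = 16 and 2^r − 1 = 15.
Top: 16(0.9415863900) − (0.9421213967) = 14.1232608433
Divide by 2^4 − 1 = 15.
(16·0.9415863900 − 0.9421213967)/(16 − 1) = 0.9415507229

0.941551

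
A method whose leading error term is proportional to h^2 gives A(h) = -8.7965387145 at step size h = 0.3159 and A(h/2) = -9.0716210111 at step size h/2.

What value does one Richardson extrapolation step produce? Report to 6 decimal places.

-9.163315

Order 2 gives 2^r = 4 and 2^r − 1 = 3.
Numerator 4×A(h/2) − A(h) = 4×(-9.0716210111) − (-8.7965387145) = -27.4899453299
Divide by 2^2 − 1 = 3.
(-27.4899453299) ÷ 3 = -9.1633151100
Correction |R − A(h/2)| = 9.169e-02; gap |A(h/2) − A(h)| = 2.751e-01.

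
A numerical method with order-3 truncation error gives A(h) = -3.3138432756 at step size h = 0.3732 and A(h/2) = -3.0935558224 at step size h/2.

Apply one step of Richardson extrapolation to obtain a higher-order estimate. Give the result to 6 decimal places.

-3.062086

Leading term ∝ h^3; use weight 8 = 2^3.
Weighted: (-24.7484465792) − (-3.3138432756) = -21.4346033036
Divide by 2^3 − 1 = 7.
Result: -3.0620861862
Gap between inputs: 2.203e-01; correction applied: +0.0314696362.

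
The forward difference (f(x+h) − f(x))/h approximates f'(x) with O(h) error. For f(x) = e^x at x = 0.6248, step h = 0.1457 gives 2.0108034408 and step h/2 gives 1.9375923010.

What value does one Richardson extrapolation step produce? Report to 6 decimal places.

Error is O(h^1); halving h shrinks it by 2^1 = 2.
Top: 2(1.9375923010) − (2.0108034408) = 1.8643811612
Denominator 2 − 1 = 1.
So the Richardson estimate is 1.8643811612.

1.864381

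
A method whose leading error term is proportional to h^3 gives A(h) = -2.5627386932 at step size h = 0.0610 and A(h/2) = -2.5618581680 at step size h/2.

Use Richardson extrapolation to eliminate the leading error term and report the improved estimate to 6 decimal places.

Error is O(h^3); halving h shrinks it by 2^3 = 8.
Top: 8(-2.5618581680) − (-2.5627386932) = -17.9321266508
(8 × (-2.5618581680) − (-2.5627386932))/(8 − 1) = -2.5617323787

-2.561732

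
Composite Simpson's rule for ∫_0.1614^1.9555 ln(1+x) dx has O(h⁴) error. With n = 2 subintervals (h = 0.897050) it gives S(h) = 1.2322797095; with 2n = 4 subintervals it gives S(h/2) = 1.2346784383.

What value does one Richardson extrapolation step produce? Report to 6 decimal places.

1.234838

r = 4: numerator weight 16, denominator 15.
Top: 16(1.2346784383) − (1.2322797095) = 18.5225753033
18.5225753033 ÷ 15 = 1.2348383536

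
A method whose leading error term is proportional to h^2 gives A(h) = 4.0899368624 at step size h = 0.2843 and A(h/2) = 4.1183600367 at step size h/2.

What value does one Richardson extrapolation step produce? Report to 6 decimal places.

4.127834

r = 2, so 2^r = 4.
4×4.1183600367 − 4.0899368624 = 12.3835032844
Denominator 4 − 1 = 3.
Result: 4.1278344281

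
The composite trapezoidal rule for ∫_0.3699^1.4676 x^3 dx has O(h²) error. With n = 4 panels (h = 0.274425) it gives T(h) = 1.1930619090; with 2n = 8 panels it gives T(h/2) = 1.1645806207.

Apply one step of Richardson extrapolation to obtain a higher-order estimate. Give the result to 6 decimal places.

With r = 2 the leading error scales as h^2, so the weight is 2^2 = 4.
4×1.1645806207 = 4.6583224828; 4.6583224828 − 1.1930619090 = 3.4652605738
Denominator 4 − 1 = 3.
3.4652605738 ÷ 3 = 1.1550868579
Correction |R − A(h/2)| = 9.494e-03; gap |A(h/2) − A(h)| = 2.848e-02.

1.155087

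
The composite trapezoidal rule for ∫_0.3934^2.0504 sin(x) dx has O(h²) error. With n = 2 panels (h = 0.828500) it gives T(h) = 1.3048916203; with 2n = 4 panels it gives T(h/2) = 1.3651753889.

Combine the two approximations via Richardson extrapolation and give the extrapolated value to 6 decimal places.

Error is O(h^2); halving h shrinks it by 2^2 = 4.
4×1.3651753889 = 5.4607015556; subtract 1.3048916203 → 4.1558099353
Divide by 2^2 − 1 = 3.
Result: 1.3852699784

1.385270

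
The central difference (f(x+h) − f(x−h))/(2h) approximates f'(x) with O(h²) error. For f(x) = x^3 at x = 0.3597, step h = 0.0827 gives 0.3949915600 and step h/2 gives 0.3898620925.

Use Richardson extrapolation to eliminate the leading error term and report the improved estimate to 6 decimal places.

r = 2, so 2^r = 4.
4*0.3898620925 − 0.3949915600 = 1.1644568100
(4*0.3898620925 − 0.3949915600)/(4 − 1) = 0.3881522700

0.388152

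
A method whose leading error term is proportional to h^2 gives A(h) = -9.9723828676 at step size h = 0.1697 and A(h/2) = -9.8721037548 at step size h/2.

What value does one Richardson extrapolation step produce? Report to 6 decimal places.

r = 2, so 2^r = 4.
A(h/2) − A(h) = -9.8721037548 − (-9.9723828676) = 0.1002791128
Correction (A(h/2) − A(h))/(4 − 1) = 0.1002791128/3 = 0.0334263709
R = A(h/2) + (A(h/2) − A(h))/3 = -9.8721037548 + 0.0334263709 = -9.8386773839
Shift from A(h/2): +0.0334263709.

-9.838677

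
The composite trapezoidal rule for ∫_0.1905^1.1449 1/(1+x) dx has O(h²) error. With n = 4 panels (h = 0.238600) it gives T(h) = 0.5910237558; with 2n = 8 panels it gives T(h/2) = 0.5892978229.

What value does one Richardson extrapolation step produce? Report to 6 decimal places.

0.588723

With r = 2 the leading error scales as h^2, so the weight is 2^2 = 4.
4·0.5892978229 − 0.5910237558 = 1.7661675358
Denominator 4 − 1 = 3.
(4·0.5892978229 − 0.5910237558)/(4 − 1) = 0.5887225119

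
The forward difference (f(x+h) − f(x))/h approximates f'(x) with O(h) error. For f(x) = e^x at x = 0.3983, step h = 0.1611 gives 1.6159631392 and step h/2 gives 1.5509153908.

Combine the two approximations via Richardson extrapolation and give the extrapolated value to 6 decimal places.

Order 1 gives 2^r = 2 and 2^r − 1 = 1.
2·1.5509153908 = 3.1018307816; 3.1018307816 − 1.6159631392 = 1.4858676424
(2·1.5509153908 − 1.6159631392)/(2 − 1) = 1.4858676424

1.485868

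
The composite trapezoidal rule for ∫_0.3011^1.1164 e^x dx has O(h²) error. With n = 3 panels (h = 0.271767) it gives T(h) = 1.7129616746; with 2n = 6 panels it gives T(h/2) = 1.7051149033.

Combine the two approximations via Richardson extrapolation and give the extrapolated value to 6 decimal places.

1.702499

Method order is 2; weight 2^2 = 4.
4*1.7051149033 − 1.7129616746 = 5.1074979386
Denominator 4 − 1 = 3.
Extrapolated: 5.1074979386 / 3 = 1.7024993129
Shift from A(h/2): −0.0026155904.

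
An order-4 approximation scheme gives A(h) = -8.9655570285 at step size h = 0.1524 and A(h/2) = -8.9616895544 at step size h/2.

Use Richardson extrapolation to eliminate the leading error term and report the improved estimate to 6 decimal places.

Error is O(h^4); halving h shrinks it by 2^4 = 16.
16*(-8.9616895544) = -143.3870328704; subtract (-8.9655570285) → -134.4214758419
Denominator 16 − 1 = 15.
Result: -8.9614317228
Correction |R − A(h/2)| = 2.578e-04; gap |A(h/2) − A(h)| = 3.867e-03.

-8.961432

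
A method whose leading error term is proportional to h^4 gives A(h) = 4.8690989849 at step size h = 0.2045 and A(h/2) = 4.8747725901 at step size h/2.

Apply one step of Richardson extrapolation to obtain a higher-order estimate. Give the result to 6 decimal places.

Error is O(h^4); halving h shrinks it by 2^4 = 16.
Top: 16(4.8747725901) − (4.8690989849) = 73.1272624567
Denominator 16 − 1 = 15.
So the Richardson estimate is 4.8751508304.

4.875151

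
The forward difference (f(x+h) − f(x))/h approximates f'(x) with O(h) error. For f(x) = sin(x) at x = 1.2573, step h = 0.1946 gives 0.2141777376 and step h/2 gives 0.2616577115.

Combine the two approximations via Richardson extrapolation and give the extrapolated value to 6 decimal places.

r = 1: numerator weight 2, denominator 1.
2×0.2616577115 − 0.2141777376 = 0.3091376854
Denominator 2 − 1 = 1.
Extrapolated: 0.3091376854 / 1 = 0.3091376854
Gap between inputs: 4.748e-02; correction applied: +0.0474799739.

0.309138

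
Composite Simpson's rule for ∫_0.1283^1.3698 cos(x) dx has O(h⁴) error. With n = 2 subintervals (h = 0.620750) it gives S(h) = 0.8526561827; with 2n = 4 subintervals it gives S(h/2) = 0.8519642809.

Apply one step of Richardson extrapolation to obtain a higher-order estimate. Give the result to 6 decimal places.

0.851918

r = 4: numerator weight 16, denominator 15.
Numerator 16 × A(h/2) − A(h) = 16 × 0.8519642809 − 0.8526561827 = 12.7787723117
12.7787723117 ÷ 15 = 0.8519181541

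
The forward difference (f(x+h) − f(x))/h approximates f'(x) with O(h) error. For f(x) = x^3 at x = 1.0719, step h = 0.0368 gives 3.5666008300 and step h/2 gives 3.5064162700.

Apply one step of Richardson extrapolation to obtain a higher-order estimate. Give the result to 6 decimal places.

3.446232

r = 1, so 2^r = 2.
2·3.5064162700 = 7.0128325400; subtract 3.5666008300 → 3.4462317100
Divide by 2^1 − 1 = 1.
Result: 3.4462317100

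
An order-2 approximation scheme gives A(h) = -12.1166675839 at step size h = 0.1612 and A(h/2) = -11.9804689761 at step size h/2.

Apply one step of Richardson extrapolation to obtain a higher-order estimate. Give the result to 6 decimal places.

r = 2: numerator weight 4, denominator 3.
4*(-11.9804689761) = -47.9218759044; (-47.9218759044) − (-12.1166675839) = -35.8052083205
Divide by 2^2 − 1 = 3.
(-35.8052083205) ÷ 3 = -11.9350694402
Correction |R − A(h/2)| = 4.540e-02; gap |A(h/2) − A(h)| = 1.362e-01.

-11.935069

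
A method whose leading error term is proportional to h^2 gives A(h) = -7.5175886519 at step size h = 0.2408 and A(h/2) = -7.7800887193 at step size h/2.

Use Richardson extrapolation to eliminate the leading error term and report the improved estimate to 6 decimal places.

The method has order 2: 2^2 = 4.
Numerator 4 × A(h/2) − A(h) = 4 × (-7.7800887193) − (-7.5175886519) = -23.6027662253
Denominator 4 − 1 = 3.
Result: -7.8675887418

-7.867589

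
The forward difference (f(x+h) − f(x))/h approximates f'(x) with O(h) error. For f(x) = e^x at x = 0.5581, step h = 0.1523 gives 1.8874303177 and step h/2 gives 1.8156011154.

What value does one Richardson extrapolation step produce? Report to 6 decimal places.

r = 1, so 2^r = 2.
Numerator 2×A(h/2) − A(h) = 2×1.8156011154 − 1.8874303177 = 1.7437719131
Denominator 2 − 1 = 1.
1.7437719131 ÷ 1 = 1.7437719131

1.743772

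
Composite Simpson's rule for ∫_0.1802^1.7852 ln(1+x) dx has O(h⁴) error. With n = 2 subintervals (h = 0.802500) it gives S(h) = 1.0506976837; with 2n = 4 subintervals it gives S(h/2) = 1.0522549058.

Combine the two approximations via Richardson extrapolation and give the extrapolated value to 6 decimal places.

1.052359

Method order is 4; weight 2^4 = 16.
16×1.0522549058 − 1.0506976837 = 15.7853808091
Divide by 2^4 − 1 = 15.
(16×1.0522549058 − 1.0506976837)/(16 − 1) = 1.0523587206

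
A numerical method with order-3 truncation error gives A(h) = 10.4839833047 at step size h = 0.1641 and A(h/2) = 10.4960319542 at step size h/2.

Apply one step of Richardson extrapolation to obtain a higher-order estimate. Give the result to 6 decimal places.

r = 3, so 2^r = 8.
Weighted: 83.9682556336 − 10.4839833047 = 73.4842723289
Denominator 8 − 1 = 7.
(8*10.4960319542 − 10.4839833047)/(8 − 1) = 10.4977531898
Correction |R − A(h/2)| = 1.721e-03; gap |A(h/2) − A(h)| = 1.205e-02.

10.497753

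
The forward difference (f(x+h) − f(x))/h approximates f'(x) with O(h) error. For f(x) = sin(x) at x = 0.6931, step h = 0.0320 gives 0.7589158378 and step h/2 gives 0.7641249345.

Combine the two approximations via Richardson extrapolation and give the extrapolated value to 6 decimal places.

0.769334

Error is O(h^1); halving h shrinks it by 2^1 = 2.
Numerator 2*A(h/2) − A(h) = 2*0.7641249345 − 0.7589158378 = 0.7693340312
(2*0.7641249345 − 0.7589158378)/(2 − 1) = 0.7693340312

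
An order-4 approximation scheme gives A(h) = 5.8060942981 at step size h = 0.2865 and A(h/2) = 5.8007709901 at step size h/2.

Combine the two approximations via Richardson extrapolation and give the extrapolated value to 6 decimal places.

5.800416

r = 4, so 2^r = 16.
16·5.8007709901 = 92.8123358416; subtract 5.8060942981 → 87.0062415435
Extrapolated: 87.0062415435 / 15 = 5.8004161029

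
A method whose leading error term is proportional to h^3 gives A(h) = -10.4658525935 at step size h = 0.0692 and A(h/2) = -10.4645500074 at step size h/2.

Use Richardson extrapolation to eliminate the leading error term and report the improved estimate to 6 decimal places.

-10.464364

Error is O(h^3); halving h shrinks it by 2^3 = 8.
Difference of the inputs: -10.4645500074 − (-10.4658525935) = 0.0013025861
Correction (A(h/2) − A(h))/(8 − 1) = 0.0013025861/7 = 0.0001860837
R = -10.4645500074 + 0.0001860837 = -10.4643639237
Correction |R − A(h/2)| = 1.861e-04; gap |A(h/2) − A(h)| = 1.303e-03.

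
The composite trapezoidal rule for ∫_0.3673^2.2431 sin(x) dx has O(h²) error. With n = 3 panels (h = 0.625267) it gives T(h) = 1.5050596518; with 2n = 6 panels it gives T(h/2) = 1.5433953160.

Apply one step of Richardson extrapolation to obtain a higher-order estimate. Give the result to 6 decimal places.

1.556174

With r = 2 the leading error scales as h^2, so the weight is 2^2 = 4.
Numerator 4·A(h/2) − A(h) = 4·1.5433953160 − 1.5050596518 = 4.6685216122
Divide by 2^2 − 1 = 3.
R = 4.6685216122/3 = 1.5561738707
Correction |R − A(h/2)| = 1.278e-02; gap |A(h/2) − A(h)| = 3.834e-02.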